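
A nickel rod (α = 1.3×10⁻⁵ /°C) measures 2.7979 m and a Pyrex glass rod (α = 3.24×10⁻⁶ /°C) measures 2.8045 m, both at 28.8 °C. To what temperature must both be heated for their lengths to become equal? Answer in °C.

T = 270.7 °C

Equal length when α₁L₁ΔT − α₂L₂ΔT = L₂ − L₁ = 6.60×10⁻³ m
α₁L₁ = 3.63727×10⁻⁵, α₂L₂ = 9.08658×10⁻⁶ → Δ(αL) = 2.728612×10⁻⁵ m/K
ΔT = 6.60×10⁻³ / 2.728612×10⁻⁵ = 241.881 K, so T = 28.8 + 241.881 = 270.681 °C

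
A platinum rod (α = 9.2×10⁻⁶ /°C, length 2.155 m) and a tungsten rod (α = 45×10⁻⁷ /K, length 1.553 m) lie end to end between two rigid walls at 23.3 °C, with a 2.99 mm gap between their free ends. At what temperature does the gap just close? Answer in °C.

T = 135 °C

Gap closes when ΔL₁ + ΔL₂ = 2.99 mm = 2.99×10⁻³ m
(α₁L₁ + α₂L₂)ΔT = g
α₁L₁ + α₂L₂ = 9.2×10⁻⁶×2.155 + 45×10⁻⁷×1.553 = 2.68145×10⁻⁵ m/K
ΔT = 2.99×10⁻³ / 2.68145×10⁻⁵ = 111.51 K
T = 23.3 + 111.51 = 134.81 °C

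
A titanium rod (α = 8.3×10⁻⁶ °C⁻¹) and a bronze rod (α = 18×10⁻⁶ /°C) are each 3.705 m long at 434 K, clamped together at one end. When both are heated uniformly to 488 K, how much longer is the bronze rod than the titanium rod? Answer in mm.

ΔT = 54 K
titanium: ΔL = 8.3×10⁻⁶ × 3.705 m × 54 = 1.6606×10⁻³ m = 1.6606 mm
bronze: ΔL = 18×10⁻⁶ × 3.705 m × 54 = 3.6013×10⁻³ m = 3.6013 mm
difference = 3.6013 − 1.6606 = 1.9407 mm

1.94 mm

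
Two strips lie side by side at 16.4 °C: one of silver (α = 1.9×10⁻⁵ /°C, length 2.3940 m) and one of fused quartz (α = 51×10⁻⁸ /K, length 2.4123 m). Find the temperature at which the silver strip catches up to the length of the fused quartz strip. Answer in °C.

T = 429.9 °C

L₁(1 + α₁ΔT) = L₂(1 + α₂ΔT) ⇒ ΔT = (L₂ − L₁)/(α₁L₁ − α₂L₂)
L₂ − L₁ = 2.4123 − 2.3940 = 1.83×10⁻² m
α₁L₁ − α₂L₂ = 1.9×10⁻⁵×2.3940 − 51×10⁻⁸×2.4123 = 4.4255727×10⁻⁵ m/K
ΔT = 1.83×10⁻² / 4.4255727×10⁻⁵ = 413.506 K
T = 16.4 + 413.506 = 429.906 °C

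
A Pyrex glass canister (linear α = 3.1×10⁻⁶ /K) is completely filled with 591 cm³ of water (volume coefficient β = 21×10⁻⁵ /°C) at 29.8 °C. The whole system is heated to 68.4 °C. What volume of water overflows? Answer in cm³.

The canister also expands: β_container ≈ 3α = 9.3×10⁻⁶ /K
Net overflow = V₀(β_liq − 3α_cont)ΔT
β − 3α = 2.10×10⁻⁴ − 9.3×10⁻⁶ = 2.007×10⁻⁴ /K; ΔT = 38.6 K
ΔV = 591 × 2.007×10⁻⁴ × 38.6 = 4.58 cm³

4.58 cm³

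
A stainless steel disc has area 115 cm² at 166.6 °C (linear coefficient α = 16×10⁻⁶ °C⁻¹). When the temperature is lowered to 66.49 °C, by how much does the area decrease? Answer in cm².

ΔA = 0.368 cm²

Area coefficient ≈ 2α; |ΔT| = 100.11 K
ΔA = 2αA₀ΔT = 2(16×10⁻⁶)(115)(100.11) = 0.368 cm²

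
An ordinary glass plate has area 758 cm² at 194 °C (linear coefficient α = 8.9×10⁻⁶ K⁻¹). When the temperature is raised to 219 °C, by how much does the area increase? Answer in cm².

Area coefficient ≈ 2α; |ΔT| = 25 K
ΔA = 2αA₀ΔT = 2(8.9×10⁻⁶)(758)(25) = 0.337 cm²

ΔA = 0.337 cm²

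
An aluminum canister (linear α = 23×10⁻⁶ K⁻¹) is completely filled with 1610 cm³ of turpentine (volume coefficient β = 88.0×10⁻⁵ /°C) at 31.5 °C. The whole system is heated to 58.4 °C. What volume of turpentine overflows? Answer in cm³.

35.1 cm³

The canister also expands: β_container ≈ 3α = 6.9×10⁻⁵ /K
Net overflow = V₀(β_liq − 3α_cont)ΔT
β − 3α = 8.80×10⁻⁴ − 6.9×10⁻⁵ = 8.11×10⁻⁴ /K; ΔT = 26.9 K
ΔV = 1610 × 8.11×10⁻⁴ × 26.9 = 35.1 cm³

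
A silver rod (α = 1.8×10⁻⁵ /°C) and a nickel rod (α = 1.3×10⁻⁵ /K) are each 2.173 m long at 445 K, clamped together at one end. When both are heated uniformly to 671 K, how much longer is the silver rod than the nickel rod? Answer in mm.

ΔT = 226 K
silver: ΔL = 1.8×10⁻⁵ × 2.173 m × 226 = 8.8398×10⁻³ m = 8.8398 mm
nickel: ΔL = 1.3×10⁻⁵ × 2.173 m × 226 = 6.3843×10⁻³ m = 6.3843 mm
difference = 8.8398 − 6.3843 = 2.4555 mm

2.46 mm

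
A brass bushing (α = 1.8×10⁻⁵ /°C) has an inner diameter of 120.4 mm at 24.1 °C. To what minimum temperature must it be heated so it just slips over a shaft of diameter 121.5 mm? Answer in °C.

Required Δd = 121.5 − 120.4 = 1.1 mm
Δd = αd₀ΔT ⇒ ΔT = Δd/(αd₀) = 1.1 / (1.8×10⁻⁵ × 120.4) = 507.57 K
T_min = 24.1 + 507.57 = 531.67 °C

T = 532 °C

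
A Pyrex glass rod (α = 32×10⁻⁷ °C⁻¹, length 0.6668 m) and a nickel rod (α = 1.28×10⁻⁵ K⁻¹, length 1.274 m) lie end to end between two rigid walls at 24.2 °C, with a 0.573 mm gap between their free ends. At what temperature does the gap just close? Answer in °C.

T = 55.3 °C

α₁L₁ = 2.13376×10⁻⁶ m/K, α₂L₂ = 1.63072×10⁻⁵ m/K → total 1.844096×10⁻⁵ m/K
ΔT = g/(α₁L₁+α₂L₂) = 5.73×10⁻⁴ / 1.844096×10⁻⁵ = 31.072 K
T = 24.2 + 31.072 = 55.272 °C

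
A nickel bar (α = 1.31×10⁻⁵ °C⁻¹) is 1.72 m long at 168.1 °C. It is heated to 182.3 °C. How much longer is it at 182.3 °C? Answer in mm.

|ΔT| = |182.3 − 168.1| = 14.2 K
ΔL = αL₀ΔT = (1.31×10⁻⁵)(1.72)(14.2) = 3.20×10⁻⁴ m

ΔL = 0.320 mm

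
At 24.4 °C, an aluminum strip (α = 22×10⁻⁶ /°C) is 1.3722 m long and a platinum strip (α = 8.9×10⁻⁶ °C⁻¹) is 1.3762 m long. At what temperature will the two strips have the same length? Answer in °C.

Equal length when α₁L₁ΔT − α₂L₂ΔT = L₂ − L₁ = 4.00×10⁻³ m
α₁L₁ = 3.01884×10⁻⁵, α₂L₂ = 1.224818×10⁻⁵ → Δ(αL) = 1.794022×10⁻⁵ m/K
ΔT = 4.00×10⁻³ / 1.794022×10⁻⁵ = 222.963 K, so T = 24.4 + 222.963 = 247.363 °C

T = 247.4 °C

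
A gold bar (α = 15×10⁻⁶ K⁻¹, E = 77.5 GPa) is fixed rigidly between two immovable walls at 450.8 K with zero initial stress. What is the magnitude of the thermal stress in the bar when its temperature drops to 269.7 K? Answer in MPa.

Fully constrained: the free strain ε = αΔT is blocked, so σ = Eε = EαΔT.
|ΔT| = 181.1 K
σ = 77.5×10⁹ × 15×10⁻⁶ × 181.1 = 2.11×10⁸ Pa

σ = 211 MPa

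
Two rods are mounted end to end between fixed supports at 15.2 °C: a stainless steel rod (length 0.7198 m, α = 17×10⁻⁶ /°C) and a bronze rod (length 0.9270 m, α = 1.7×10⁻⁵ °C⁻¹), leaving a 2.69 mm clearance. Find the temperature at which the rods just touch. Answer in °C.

T = 111 °C

Gap closes when ΔL₁ + ΔL₂ = 2.69 mm = 2.69×10⁻³ m
(α₁L₁ + α₂L₂)ΔT = g
α₁L₁ + α₂L₂ = 17×10⁻⁶×0.7198 + 1.7×10⁻⁵×0.9270 = 2.79956×10⁻⁵ m/K
ΔT = 2.69×10⁻³ / 2.79956×10⁻⁵ = 96.09 K
T = 15.2 + 96.09 = 111.29 °C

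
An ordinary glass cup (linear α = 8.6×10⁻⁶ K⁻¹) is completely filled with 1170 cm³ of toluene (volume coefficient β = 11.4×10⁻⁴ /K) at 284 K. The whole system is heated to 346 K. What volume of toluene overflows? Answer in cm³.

The cup also expands: β_container ≈ 3α = 2.58×10⁻⁵ /K
Net overflow = V₀(β_liq − 3α_cont)ΔT
β − 3α = 1.14×10⁻³ − 2.58×10⁻⁵ = 1.1142×10⁻³ /K; ΔT = 62 K
ΔV = 1170 × 1.1142×10⁻³ × 62 = 80.8 cm³

80.8 cm³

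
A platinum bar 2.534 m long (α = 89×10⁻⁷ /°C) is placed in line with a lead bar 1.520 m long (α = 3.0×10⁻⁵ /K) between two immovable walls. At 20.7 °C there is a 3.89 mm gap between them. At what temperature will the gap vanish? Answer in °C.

α₁L₁ = 2.25526×10⁻⁵ m/K, α₂L₂ = 4.560×10⁻⁵ m/K → total 6.81526×10⁻⁵ m/K
ΔT = g/(α₁L₁+α₂L₂) = 3.89×10⁻³ / 6.81526×10⁻⁵ = 57.078 K
T = 20.7 + 57.078 = 77.778 °C

T = 77.8 °C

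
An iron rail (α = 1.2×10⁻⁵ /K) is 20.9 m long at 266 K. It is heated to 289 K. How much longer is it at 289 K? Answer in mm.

ΔL = 5.77 mm

|ΔT| = |289 − 266| = 23 K
ΔL = αL₀ΔT = (1.2×10⁻⁵)(20.9)(23) = 5.77×10⁻³ m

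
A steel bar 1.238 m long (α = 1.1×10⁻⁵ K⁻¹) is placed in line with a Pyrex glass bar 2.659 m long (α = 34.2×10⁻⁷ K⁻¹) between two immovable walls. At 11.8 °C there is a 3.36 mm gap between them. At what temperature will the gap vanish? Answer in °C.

T = 160 °C

α₁L₁ = 1.3618×10⁻⁵ m/K, α₂L₂ = 9.09378×10⁻⁶ m/K → total 2.271178×10⁻⁵ m/K
ΔT = g/(α₁L₁+α₂L₂) = 3.36×10⁻³ / 2.271178×10⁻⁵ = 147.94 K
T = 11.8 + 147.94 = 159.74 °C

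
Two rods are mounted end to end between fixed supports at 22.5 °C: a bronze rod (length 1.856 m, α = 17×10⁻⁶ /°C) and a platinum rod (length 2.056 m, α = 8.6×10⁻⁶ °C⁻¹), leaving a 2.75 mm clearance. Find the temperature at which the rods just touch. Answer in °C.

T = 78.4 °C

α₁L₁ = 3.1552×10⁻⁵ m/K, α₂L₂ = 1.76816×10⁻⁵ m/K → total 4.92336×10⁻⁵ m/K
ΔT = g/(α₁L₁+α₂L₂) = 2.75×10⁻³ / 4.92336×10⁻⁵ = 55.856 K
T = 22.5 + 55.856 = 78.356 °C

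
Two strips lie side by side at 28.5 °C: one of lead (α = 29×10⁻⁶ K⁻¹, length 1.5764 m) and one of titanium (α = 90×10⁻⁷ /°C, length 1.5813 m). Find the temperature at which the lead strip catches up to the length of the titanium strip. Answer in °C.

Equal length when α₁L₁ΔT − α₂L₂ΔT = L₂ − L₁ = 4.90×10⁻³ m
α₁L₁ = 4.57156×10⁻⁵, α₂L₂ = 1.42317×10⁻⁵ → Δ(αL) = 3.14839×10⁻⁵ m/K
ΔT = 4.90×10⁻³ / 3.14839×10⁻⁵ = 155.635 K, so T = 28.5 + 155.635 = 184.135 °C

T = 184.1 °C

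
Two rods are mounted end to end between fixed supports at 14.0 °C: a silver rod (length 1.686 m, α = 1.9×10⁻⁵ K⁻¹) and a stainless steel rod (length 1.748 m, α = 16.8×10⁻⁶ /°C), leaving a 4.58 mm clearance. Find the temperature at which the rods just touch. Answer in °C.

T = 88.6 °C

α₁L₁ = 3.2034×10⁻⁵ m/K, α₂L₂ = 2.93664×10⁻⁵ m/K → total 6.14004×10⁻⁵ m/K
ΔT = g/(α₁L₁+α₂L₂) = 4.58×10⁻³ / 6.14004×10⁻⁵ = 74.592 K
T = 14.0 + 74.592 = 88.592 °C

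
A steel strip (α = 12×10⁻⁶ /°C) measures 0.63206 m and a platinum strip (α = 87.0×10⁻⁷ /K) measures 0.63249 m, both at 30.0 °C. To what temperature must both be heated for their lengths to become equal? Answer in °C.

Equal length when α₁L₁ΔT − α₂L₂ΔT = L₂ − L₁ = 4.30×10⁻⁴ m
α₁L₁ = 7.58472×10⁻⁶, α₂L₂ = 5.502663×10⁻⁶ → Δ(αL) = 2.082057×10⁻⁶ m/K
ΔT = 4.30×10⁻⁴ / 2.082057×10⁻⁶ = 206.527 K, so T = 30.0 + 206.527 = 236.527 °C

T = 236.5 °C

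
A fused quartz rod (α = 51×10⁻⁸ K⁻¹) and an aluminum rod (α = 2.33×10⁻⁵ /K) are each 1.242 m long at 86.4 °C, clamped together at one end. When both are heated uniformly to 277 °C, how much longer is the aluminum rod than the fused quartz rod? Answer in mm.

5.39 mm

ΔT = 190.6 K
fused quartz: ΔL = 51×10⁻⁸ × 1.242 m × 190.6 = 1.2073×10⁻⁴ m = 0.12073 mm
aluminum: ΔL = 2.33×10⁻⁵ × 1.242 m × 190.6 = 5.5157×10⁻³ m = 5.5157 mm
difference = 5.5157 − 0.12073 = 5.39497 mm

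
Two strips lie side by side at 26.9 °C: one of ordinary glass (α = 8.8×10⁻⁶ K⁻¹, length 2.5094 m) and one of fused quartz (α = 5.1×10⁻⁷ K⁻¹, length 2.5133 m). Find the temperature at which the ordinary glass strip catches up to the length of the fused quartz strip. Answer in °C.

T = 214.4 °C

Equal length when α₁L₁ΔT − α₂L₂ΔT = L₂ − L₁ = 3.90×10⁻³ m
α₁L₁ = 2.208272×10⁻⁵, α₂L₂ = 1.281783×10⁻⁶ → Δ(αL) = 2.0800937×10⁻⁵ m/K
ΔT = 3.90×10⁻³ / 2.0800937×10⁻⁵ = 187.492 K, so T = 26.9 + 187.492 = 214.392 °C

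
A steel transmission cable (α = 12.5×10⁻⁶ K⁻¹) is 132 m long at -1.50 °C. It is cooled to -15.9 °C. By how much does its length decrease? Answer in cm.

|ΔT| = |-15.9 − (-1.50)| = 14.40 K
ΔL = αL₀ΔT = (12.5×10⁻⁶)(132)(14.40) = 2.38×10⁻² m

ΔL = 2.38 cm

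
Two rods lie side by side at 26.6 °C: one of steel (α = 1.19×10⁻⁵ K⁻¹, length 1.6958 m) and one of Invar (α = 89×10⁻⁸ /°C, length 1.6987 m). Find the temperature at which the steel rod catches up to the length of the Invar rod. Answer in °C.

Equal length when α₁L₁ΔT − α₂L₂ΔT = L₂ − L₁ = 2.90×10⁻³ m
α₁L₁ = 2.018002×10⁻⁵, α₂L₂ = 1.511843×10⁻⁶ → Δ(αL) = 1.8668177×10⁻⁵ m/K
ΔT = 2.90×10⁻³ / 1.8668177×10⁻⁵ = 155.345 K, so T = 26.6 + 155.345 = 181.945 °C

T = 181.9 °C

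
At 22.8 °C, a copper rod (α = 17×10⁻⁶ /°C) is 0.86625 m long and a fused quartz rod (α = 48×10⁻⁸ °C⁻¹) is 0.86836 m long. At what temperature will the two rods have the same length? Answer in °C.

Equal length when α₁L₁ΔT − α₂L₂ΔT = L₂ − L₁ = 2.11×10⁻³ m
α₁L₁ = 1.472625×10⁻⁵, α₂L₂ = 4.168128×10⁻⁷ → Δ(αL) = 1.43094372×10⁻⁵ m/K
ΔT = 2.11×10⁻³ / 1.43094372×10⁻⁵ = 147.455 K, so T = 22.8 + 147.455 = 170.255 °C

T = 170.3 °C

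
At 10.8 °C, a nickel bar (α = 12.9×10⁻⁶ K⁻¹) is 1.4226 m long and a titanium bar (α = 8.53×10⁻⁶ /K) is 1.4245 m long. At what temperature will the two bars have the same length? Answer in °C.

Equal length when α₁L₁ΔT − α₂L₂ΔT = L₂ − L₁ = 1.90×10⁻³ m
α₁L₁ = 1.835154×10⁻⁵, α₂L₂ = 1.2150985×10⁻⁵ → Δ(αL) = 6.200555×10⁻⁶ m/K
ΔT = 1.90×10⁻³ / 6.200555×10⁻⁶ = 306.424 K, so T = 10.8 + 306.424 = 317.224 °C

T = 317.2 °C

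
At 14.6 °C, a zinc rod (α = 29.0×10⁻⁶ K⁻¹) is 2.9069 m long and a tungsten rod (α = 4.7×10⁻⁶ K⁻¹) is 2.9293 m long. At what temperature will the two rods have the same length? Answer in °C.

Equal length when α₁L₁ΔT − α₂L₂ΔT = L₂ − L₁ = 2.24×10⁻² m
α₁L₁ = 8.43001×10⁻⁵, α₂L₂ = 1.376771×10⁻⁵ → Δ(αL) = 7.053239×10⁻⁵ m/K
ΔT = 2.24×10⁻² / 7.053239×10⁻⁵ = 317.585 K, so T = 14.6 + 317.585 = 332.185 °C

T = 332.2 °C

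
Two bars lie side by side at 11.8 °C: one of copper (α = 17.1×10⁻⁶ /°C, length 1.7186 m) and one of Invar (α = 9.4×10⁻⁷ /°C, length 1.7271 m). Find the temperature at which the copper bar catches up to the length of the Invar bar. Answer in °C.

T = 317.9 °C

Equal length when α₁L₁ΔT − α₂L₂ΔT = L₂ − L₁ = 8.50×10⁻³ m
α₁L₁ = 2.938806×10⁻⁵, α₂L₂ = 1.623474×10⁻⁶ → Δ(αL) = 2.7764586×10⁻⁵ m/K
ΔT = 8.50×10⁻³ / 2.7764586×10⁻⁵ = 306.145 K, so T = 11.8 + 306.145 = 317.945 °C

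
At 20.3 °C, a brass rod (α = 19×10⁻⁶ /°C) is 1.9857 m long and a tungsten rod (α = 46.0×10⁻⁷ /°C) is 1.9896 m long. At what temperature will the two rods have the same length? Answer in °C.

T = 156.8 °C

L₁(1 + α₁ΔT) = L₂(1 + α₂ΔT) ⇒ ΔT = (L₂ − L₁)/(α₁L₁ − α₂L₂)
L₂ − L₁ = 1.9896 − 1.9857 = 3.90×10⁻³ m
α₁L₁ − α₂L₂ = 19×10⁻⁶×1.9857 − 46.0×10⁻⁷×1.9896 = 2.857614×10⁻⁵ m/K
ΔT = 3.90×10⁻³ / 2.857614×10⁻⁵ = 136.477 K
T = 20.3 + 136.477 = 156.777 °C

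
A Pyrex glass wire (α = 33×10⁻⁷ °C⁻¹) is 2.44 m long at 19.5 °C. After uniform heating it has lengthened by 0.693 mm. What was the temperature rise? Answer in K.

ΔL = αL₀ΔT ⇒ ΔT = ΔL / (αL₀)
ΔT = 0.693×10⁻³ m / (33×10⁻⁷ × 2.44 m) = 86.066 K

ΔT = 86.1 K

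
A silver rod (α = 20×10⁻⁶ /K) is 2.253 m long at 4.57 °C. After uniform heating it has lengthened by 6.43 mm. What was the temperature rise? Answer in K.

ΔL = αL₀ΔT ⇒ ΔT = ΔL / (αL₀)
ΔT = 6.43×10⁻³ m / (20×10⁻⁶ × 2.253 m) = 142.70 K

ΔT = 143 K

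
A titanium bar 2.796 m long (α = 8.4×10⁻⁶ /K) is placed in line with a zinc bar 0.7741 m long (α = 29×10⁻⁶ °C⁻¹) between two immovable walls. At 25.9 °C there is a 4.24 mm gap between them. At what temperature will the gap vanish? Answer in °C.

T = 118 °C

α₁L₁ = 2.34864×10⁻⁵ m/K, α₂L₂ = 2.24489×10⁻⁵ m/K → total 4.59353×10⁻⁵ m/K
ΔT = g/(α₁L₁+α₂L₂) = 4.24×10⁻³ / 4.59353×10⁻⁵ = 92.30 K
T = 25.9 + 92.30 = 118.20 °C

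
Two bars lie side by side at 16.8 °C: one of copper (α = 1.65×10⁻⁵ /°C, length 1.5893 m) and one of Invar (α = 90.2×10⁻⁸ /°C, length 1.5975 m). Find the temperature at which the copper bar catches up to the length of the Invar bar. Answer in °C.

L₁(1 + α₁ΔT) = L₂(1 + α₂ΔT) ⇒ ΔT = (L₂ − L₁)/(α₁L₁ − α₂L₂)
L₂ − L₁ = 1.5975 − 1.5893 = 8.20×10⁻³ m
α₁L₁ − α₂L₂ = 1.65×10⁻⁵×1.5893 − 90.2×10⁻⁸×1.5975 = 2.4782505×10⁻⁵ m/K
ΔT = 8.20×10⁻³ / 2.4782505×10⁻⁵ = 330.879 K
T = 16.8 + 330.879 = 347.679 °C

T = 347.7 °C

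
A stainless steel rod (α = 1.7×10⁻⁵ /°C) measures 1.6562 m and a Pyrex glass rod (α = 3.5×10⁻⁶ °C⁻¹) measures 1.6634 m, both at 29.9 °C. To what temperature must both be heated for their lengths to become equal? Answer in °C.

T = 352.3 °C

Equal length when α₁L₁ΔT − α₂L₂ΔT = L₂ − L₁ = 7.20×10⁻³ m
α₁L₁ = 2.81554×10⁻⁵, α₂L₂ = 5.8219×10⁻⁶ → Δ(αL) = 2.23335×10⁻⁵ m/K
ΔT = 7.20×10⁻³ / 2.23335×10⁻⁵ = 322.386 K, so T = 29.9 + 322.386 = 352.286 °C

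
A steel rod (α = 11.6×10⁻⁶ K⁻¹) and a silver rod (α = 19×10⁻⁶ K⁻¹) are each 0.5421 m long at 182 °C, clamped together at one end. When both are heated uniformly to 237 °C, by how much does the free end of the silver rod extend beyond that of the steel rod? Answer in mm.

ΔT = 55 K
steel: ΔL = 11.6×10⁻⁶ × 0.5421 m × 55 = 3.4586×10⁻⁴ m = 0.34586 mm
silver: ΔL = 19×10⁻⁶ × 0.5421 m × 55 = 5.6649×10⁻⁴ m = 0.56649 mm
difference = 0.56649 − 0.34586 = 0.22063 mm

0.221 mm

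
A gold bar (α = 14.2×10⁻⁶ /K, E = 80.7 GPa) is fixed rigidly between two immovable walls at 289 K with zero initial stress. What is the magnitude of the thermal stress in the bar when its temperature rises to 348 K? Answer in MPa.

σ = 67.6 MPa

Fully constrained: the free strain ε = αΔT is blocked, so σ = Eε = EαΔT.
|ΔT| = 59 K
σ = 80.7×10⁹ × 14.2×10⁻⁶ × 59 = 6.76×10⁷ Pa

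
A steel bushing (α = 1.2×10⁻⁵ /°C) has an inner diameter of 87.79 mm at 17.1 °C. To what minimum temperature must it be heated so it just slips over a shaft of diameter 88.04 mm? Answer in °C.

Required Δd = 88.04 − 87.79 = 0.25 mm
Δd = αd₀ΔT ⇒ ΔT = Δd/(αd₀) = 0.25 / (1.2×10⁻⁵ × 87.79) = 237.31 K
T_min = 17.1 + 237.31 = 254.41 °C

T = 254 °C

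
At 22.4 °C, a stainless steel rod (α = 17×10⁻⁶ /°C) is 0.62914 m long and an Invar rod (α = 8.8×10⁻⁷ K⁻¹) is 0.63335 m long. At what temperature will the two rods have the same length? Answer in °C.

Equal length when α₁L₁ΔT − α₂L₂ΔT = L₂ − L₁ = 4.21×10⁻³ m
α₁L₁ = 1.069538×10⁻⁵, α₂L₂ = 5.57348×10⁻⁷ → Δ(αL) = 1.0138032×10⁻⁵ m/K
ΔT = 4.21×10⁻³ / 1.0138032×10⁻⁵ = 415.268 K, so T = 22.4 + 415.268 = 437.668 °C

T = 437.7 °C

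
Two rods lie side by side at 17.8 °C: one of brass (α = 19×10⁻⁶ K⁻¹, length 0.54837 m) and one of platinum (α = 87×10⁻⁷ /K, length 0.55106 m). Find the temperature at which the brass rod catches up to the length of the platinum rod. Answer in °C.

Equal length when α₁L₁ΔT − α₂L₂ΔT = L₂ − L₁ = 2.69×10⁻³ m
α₁L₁ = 1.041903×10⁻⁵, α₂L₂ = 4.794222×10⁻⁶ → Δ(αL) = 5.624808×10⁻⁶ m/K
ΔT = 2.69×10⁻³ / 5.624808×10⁻⁶ = 478.239 K, so T = 17.8 + 478.239 = 496.039 °C

T = 496.0 °C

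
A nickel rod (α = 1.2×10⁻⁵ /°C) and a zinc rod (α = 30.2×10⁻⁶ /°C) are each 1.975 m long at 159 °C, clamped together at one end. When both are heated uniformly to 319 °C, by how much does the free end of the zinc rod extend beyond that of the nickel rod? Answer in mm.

ΔT = 160 K
nickel: ΔL = 1.2×10⁻⁵ × 1.975 m × 160 = 3.7920×10⁻³ m = 3.7920 mm
zinc: ΔL = 30.2×10⁻⁶ × 1.975 m × 160 = 9.5432×10⁻³ m = 9.5432 mm
difference = 9.5432 − 3.7920 = 5.7512 mm

5.75 mm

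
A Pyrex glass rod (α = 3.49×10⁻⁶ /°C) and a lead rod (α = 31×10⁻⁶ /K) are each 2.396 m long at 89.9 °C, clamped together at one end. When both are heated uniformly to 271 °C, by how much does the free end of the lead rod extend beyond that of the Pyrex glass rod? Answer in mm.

ΔT = 181.1 K
Pyrex glass: ΔL = 3.49×10⁻⁶ × 2.396 m × 181.1 = 1.5144×10⁻³ m = 1.5144 mm
lead: ΔL = 31×10⁻⁶ × 2.396 m × 181.1 = 1.3451×10⁻² m = 13.451 mm
difference = 13.451 − 1.5144 = 11.9366 mm

11.9 mm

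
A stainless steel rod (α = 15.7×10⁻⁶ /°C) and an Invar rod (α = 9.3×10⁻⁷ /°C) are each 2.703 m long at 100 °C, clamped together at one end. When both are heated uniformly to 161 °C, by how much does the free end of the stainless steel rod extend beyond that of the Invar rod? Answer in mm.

ΔT = 61 K
stainless steel: ΔL = 15.7×10⁻⁶ × 2.703 m × 61 = 2.5887×10⁻³ m = 2.5887 mm
Invar: ΔL = 9.3×10⁻⁷ × 2.703 m × 61 = 1.5334×10⁻⁴ m = 0.15334 mm
difference = 2.5887 − 0.15334 = 2.43536 mm

2.44 mm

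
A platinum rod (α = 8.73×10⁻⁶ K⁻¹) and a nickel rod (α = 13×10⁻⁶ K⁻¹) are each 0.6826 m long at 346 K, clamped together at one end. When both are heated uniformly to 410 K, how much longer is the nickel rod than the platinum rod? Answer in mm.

ΔT = 64 K
platinum: ΔL = 8.73×10⁻⁶ × 0.6826 m × 64 = 3.8138×10⁻⁴ m = 0.38138 mm
nickel: ΔL = 13×10⁻⁶ × 0.6826 m × 64 = 5.6792×10⁻⁴ m = 0.56792 mm
difference = 0.56792 − 0.38138 = 0.18654 mm

0.187 mm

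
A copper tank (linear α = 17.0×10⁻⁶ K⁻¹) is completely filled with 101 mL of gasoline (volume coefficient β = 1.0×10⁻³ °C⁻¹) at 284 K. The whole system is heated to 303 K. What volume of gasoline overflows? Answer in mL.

1.82 mL

The tank also expands: β_container ≈ 3α = 5.1×10⁻⁵ /K
Net overflow = V₀(β_liq − 3α_cont)ΔT
β − 3α = 1.00×10⁻³ − 5.1×10⁻⁵ = 9.49×10⁻⁴ /K; ΔT = 19 K
ΔV = 101 × 9.49×10⁻⁴ × 19 = 1.82 mL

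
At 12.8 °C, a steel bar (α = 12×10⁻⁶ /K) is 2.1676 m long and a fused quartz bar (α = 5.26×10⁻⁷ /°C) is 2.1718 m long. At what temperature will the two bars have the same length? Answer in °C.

T = 181.7 °C

L₁(1 + α₁ΔT) = L₂(1 + α₂ΔT) ⇒ ΔT = (L₂ − L₁)/(α₁L₁ − α₂L₂)
L₂ − L₁ = 2.1718 − 2.1676 = 4.20×10⁻³ m
α₁L₁ − α₂L₂ = 12×10⁻⁶×2.1676 − 5.26×10⁻⁷×2.1718 = 2.48688332×10⁻⁵ m/K
ΔT = 4.20×10⁻³ / 2.48688332×10⁻⁵ = 168.886 K
T = 12.8 + 168.886 = 181.686 °C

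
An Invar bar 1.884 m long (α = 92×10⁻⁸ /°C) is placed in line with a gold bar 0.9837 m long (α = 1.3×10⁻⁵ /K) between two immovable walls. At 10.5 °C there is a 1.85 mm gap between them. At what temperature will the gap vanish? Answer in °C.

Gap closes when ΔL₁ + ΔL₂ = 1.85 mm = 1.85×10⁻³ m
(α₁L₁ + α₂L₂)ΔT = g
α₁L₁ + α₂L₂ = 92×10⁻⁸×1.884 + 1.3×10⁻⁵×0.9837 = 1.452138×10⁻⁵ m/K
ΔT = 1.85×10⁻³ / 1.452138×10⁻⁵ = 127.40 K
T = 10.5 + 127.40 = 137.90 °C

T = 138 °C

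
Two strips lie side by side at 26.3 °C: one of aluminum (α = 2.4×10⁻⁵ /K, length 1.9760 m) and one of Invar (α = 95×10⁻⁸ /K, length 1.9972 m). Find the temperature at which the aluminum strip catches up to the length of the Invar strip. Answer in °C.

T = 492.0 °C

Equal length when α₁L₁ΔT − α₂L₂ΔT = L₂ − L₁ = 2.12×10⁻² m
α₁L₁ = 4.7424×10⁻⁵, α₂L₂ = 1.89734×10⁻⁶ → Δ(αL) = 4.552666×10⁻⁵ m/K
ΔT = 2.12×10⁻² / 4.552666×10⁻⁵ = 465.661 K, so T = 26.3 + 465.661 = 491.961 °C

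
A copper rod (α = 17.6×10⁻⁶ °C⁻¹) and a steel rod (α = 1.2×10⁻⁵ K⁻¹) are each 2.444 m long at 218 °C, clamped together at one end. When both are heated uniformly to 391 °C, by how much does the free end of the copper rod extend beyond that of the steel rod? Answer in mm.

2.37 mm

ΔT = 173 K
copper: ΔL = 17.6×10⁻⁶ × 2.444 m × 173 = 7.4415×10⁻³ m = 7.4415 mm
steel: ΔL = 1.2×10⁻⁵ × 2.444 m × 173 = 5.0737×10⁻³ m = 5.0737 mm
difference = 7.4415 − 5.0737 = 2.3678 mm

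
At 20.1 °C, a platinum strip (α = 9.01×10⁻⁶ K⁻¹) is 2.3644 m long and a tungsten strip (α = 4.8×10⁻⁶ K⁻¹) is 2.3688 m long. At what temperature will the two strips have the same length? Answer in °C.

L₁(1 + α₁ΔT) = L₂(1 + α₂ΔT) ⇒ ΔT = (L₂ − L₁)/(α₁L₁ − α₂L₂)
L₂ − L₁ = 2.3688 − 2.3644 = 4.40×10⁻³ m
α₁L₁ − α₂L₂ = 9.01×10⁻⁶×2.3644 − 4.8×10⁻⁶×2.3688 = 9.933004×10⁻⁶ m/K
ΔT = 4.40×10⁻³ / 9.933004×10⁻⁶ = 442.968 K
T = 20.1 + 442.968 = 463.068 °C

T = 463.1 °C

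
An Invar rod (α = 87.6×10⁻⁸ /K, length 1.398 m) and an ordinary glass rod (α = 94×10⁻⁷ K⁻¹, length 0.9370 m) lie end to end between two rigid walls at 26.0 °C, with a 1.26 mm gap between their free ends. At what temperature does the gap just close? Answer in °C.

Gap closes when ΔL₁ + ΔL₂ = 1.26 mm = 1.26×10⁻³ m
(α₁L₁ + α₂L₂)ΔT = g
α₁L₁ + α₂L₂ = 87.6×10⁻⁸×1.398 + 94×10⁻⁷×0.9370 = 1.0032448×10⁻⁵ m/K
ΔT = 1.26×10⁻³ / 1.0032448×10⁻⁵ = 125.59 K
T = 26.0 + 125.59 = 151.59 °C

T = 152 °C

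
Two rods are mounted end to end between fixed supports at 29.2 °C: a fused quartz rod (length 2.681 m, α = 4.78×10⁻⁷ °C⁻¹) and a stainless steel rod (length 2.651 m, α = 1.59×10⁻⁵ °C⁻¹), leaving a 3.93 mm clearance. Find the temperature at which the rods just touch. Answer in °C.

Gap closes when ΔL₁ + ΔL₂ = 3.93 mm = 3.93×10⁻³ m
(α₁L₁ + α₂L₂)ΔT = g
α₁L₁ + α₂L₂ = 4.78×10⁻⁷×2.681 + 1.59×10⁻⁵×2.651 = 4.3432418×10⁻⁵ m/K
ΔT = 3.93×10⁻³ / 4.3432418×10⁻⁵ = 90.49 K
T = 29.2 + 90.49 = 119.69 °C

T = 120 °C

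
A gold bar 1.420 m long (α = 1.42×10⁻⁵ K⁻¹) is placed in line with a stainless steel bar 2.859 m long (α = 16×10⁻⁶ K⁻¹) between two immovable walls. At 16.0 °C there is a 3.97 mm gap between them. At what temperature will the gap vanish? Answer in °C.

T = 76.2 °C

Gap closes when ΔL₁ + ΔL₂ = 3.97 mm = 3.97×10⁻³ m
(α₁L₁ + α₂L₂)ΔT = g
α₁L₁ + α₂L₂ = 1.42×10⁻⁵×1.420 + 16×10⁻⁶×2.859 = 6.5908×10⁻⁵ m/K
ΔT = 3.97×10⁻³ / 6.5908×10⁻⁵ = 60.235 K
T = 16.0 + 60.235 = 76.235 °C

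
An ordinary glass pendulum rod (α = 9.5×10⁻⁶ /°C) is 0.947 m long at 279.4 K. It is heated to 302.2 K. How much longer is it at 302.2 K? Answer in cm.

ΔL = 0.0205 cm

|ΔT| = |302.2 − 279.4| = 22.8 K
ΔL = αL₀ΔT = (9.5×10⁻⁶)(0.947)(22.8) = 2.05×10⁻⁴ m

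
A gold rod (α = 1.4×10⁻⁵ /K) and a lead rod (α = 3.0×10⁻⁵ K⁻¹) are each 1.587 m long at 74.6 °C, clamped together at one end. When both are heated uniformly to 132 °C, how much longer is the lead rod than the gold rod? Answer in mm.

ΔT = 57.4 K
gold: ΔL = 1.4×10⁻⁵ × 1.587 m × 57.4 = 1.2753×10⁻³ m = 1.2753 mm
lead: ΔL = 3.0×10⁻⁵ × 1.587 m × 57.4 = 2.7328×10⁻³ m = 2.7328 mm
difference = 2.7328 − 1.2753 = 1.4575 mm

1.46 mm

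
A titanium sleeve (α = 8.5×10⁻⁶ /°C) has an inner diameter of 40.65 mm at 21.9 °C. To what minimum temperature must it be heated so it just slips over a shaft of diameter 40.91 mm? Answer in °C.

T = 774 °C

Required Δd = 40.91 − 40.65 = 0.26 mm
Δd = αd₀ΔT ⇒ ΔT = Δd/(αd₀) = 0.26 / (8.5×10⁻⁶ × 40.65) = 752.48 K
T_min = 21.9 + 752.48 = 774.38 °C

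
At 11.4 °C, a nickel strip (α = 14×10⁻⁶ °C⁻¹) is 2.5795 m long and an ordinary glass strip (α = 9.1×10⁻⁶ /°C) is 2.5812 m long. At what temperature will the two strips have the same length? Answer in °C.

T = 146.1 °C

Equal length when α₁L₁ΔT − α₂L₂ΔT = L₂ − L₁ = 1.70×10⁻³ m
α₁L₁ = 3.6113×10⁻⁵, α₂L₂ = 2.348892×10⁻⁵ → Δ(αL) = 1.262408×10⁻⁵ m/K
ΔT = 1.70×10⁻³ / 1.262408×10⁻⁵ = 134.663 K, so T = 11.4 + 134.663 = 146.063 °C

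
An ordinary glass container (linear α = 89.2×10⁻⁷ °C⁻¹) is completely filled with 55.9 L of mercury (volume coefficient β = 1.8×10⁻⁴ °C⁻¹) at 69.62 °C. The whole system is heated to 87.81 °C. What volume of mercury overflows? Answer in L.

The container also expands: β_container ≈ 3α = 2.676×10⁻⁵ /K
Net overflow = V₀(β_liq − 3α_cont)ΔT
β − 3α = 1.80×10⁻⁴ − 2.676×10⁻⁵ = 1.5324×10⁻⁴ /K; ΔT = 18.19 K
ΔV = 55.9 × 1.5324×10⁻⁴ × 18.19 = 0.156 L

0.156 L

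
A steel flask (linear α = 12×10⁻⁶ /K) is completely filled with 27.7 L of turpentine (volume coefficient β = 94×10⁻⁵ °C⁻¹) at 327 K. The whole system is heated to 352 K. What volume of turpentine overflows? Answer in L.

0.626 L

The flask also expands: β_container ≈ 3α = 3.6×10⁻⁵ /K
Net overflow = V₀(β_liq − 3α_cont)ΔT
β − 3α = 9.40×10⁻⁴ − 3.6×10⁻⁵ = 9.04×10⁻⁴ /K; ΔT = 25 K
ΔV = 27.7 × 9.04×10⁻⁴ × 25 = 0.626 L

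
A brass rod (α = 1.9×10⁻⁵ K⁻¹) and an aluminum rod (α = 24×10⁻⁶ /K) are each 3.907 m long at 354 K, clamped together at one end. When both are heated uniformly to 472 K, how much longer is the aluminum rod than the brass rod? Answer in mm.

ΔT = 118 K
brass: ΔL = 1.9×10⁻⁵ × 3.907 m × 118 = 8.7595×10⁻³ m = 8.7595 mm
aluminum: ΔL = 24×10⁻⁶ × 3.907 m × 118 = 1.1065×10⁻² m = 11.065 mm
difference = 11.065 − 8.7595 = 2.3055 mm

2.31 mm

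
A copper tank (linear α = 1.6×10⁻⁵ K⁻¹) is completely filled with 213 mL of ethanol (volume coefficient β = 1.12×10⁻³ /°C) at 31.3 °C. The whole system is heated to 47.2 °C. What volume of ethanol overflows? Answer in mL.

The tank also expands: β_container ≈ 3α = 4.8×10⁻⁵ /K
Net overflow = V₀(β_liq − 3α_cont)ΔT
β − 3α = 1.12×10⁻³ − 4.8×10⁻⁵ = 1.072×10⁻³ /K; ΔT = 15.9 K
ΔV = 213 × 1.072×10⁻³ × 15.9 = 3.63 mL

3.63 mL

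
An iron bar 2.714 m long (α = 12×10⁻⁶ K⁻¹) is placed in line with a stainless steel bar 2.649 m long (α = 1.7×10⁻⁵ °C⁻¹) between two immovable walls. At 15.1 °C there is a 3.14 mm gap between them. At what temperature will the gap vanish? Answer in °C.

T = 55.6 °C

α₁L₁ = 3.2568×10⁻⁵ m/K, α₂L₂ = 4.5033×10⁻⁵ m/K → total 7.7601×10⁻⁵ m/K
ΔT = g/(α₁L₁+α₂L₂) = 3.14×10⁻³ / 7.7601×10⁻⁵ = 40.463 K
T = 15.1 + 40.463 = 55.563 °C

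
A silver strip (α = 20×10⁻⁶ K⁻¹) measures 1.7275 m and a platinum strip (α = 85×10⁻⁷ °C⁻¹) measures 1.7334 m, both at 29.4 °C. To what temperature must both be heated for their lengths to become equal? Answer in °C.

T = 327.1 °C

Equal length when α₁L₁ΔT − α₂L₂ΔT = L₂ − L₁ = 5.90×10⁻³ m
α₁L₁ = 3.455×10⁻⁵, α₂L₂ = 1.47339×10⁻⁵ → Δ(αL) = 1.98161×10⁻⁵ m/K
ΔT = 5.90×10⁻³ / 1.98161×10⁻⁵ = 297.738 K, so T = 29.4 + 297.738 = 327.138 °C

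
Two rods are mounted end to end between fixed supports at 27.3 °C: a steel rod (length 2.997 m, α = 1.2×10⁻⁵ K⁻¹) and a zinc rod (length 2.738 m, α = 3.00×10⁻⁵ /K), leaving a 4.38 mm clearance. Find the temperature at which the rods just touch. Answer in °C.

T = 64.4 °C

α₁L₁ = 3.5964×10⁻⁵ m/K, α₂L₂ = 8.214×10⁻⁵ m/K → total 1.18104×10⁻⁴ m/K
ΔT = g/(α₁L₁+α₂L₂) = 4.38×10⁻³ / 1.18104×10⁻⁴ = 37.086 K
T = 27.3 + 37.086 = 64.386 °C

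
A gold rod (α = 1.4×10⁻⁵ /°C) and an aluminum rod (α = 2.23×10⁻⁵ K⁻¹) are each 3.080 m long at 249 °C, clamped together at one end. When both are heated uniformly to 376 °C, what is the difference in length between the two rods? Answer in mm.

ΔT = 127 K
gold: ΔL = 1.4×10⁻⁵ × 3.080 m × 127 = 5.4762×10⁻³ m = 5.4762 mm
aluminum: ΔL = 2.23×10⁻⁵ × 3.080 m × 127 = 8.7229×10⁻³ m = 8.7229 mm
difference = 8.7229 − 5.4762 = 3.2467 mm

3.25 mm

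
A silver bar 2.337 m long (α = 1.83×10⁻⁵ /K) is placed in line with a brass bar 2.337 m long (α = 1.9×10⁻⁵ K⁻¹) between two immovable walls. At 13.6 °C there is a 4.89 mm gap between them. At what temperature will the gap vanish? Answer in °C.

T = 69.7 °C

α₁L₁ = 4.27671×10⁻⁵ m/K, α₂L₂ = 4.4403×10⁻⁵ m/K → total 8.71701×10⁻⁵ m/K
ΔT = g/(α₁L₁+α₂L₂) = 4.89×10⁻³ / 8.71701×10⁻⁵ = 56.097 K
T = 13.6 + 56.097 = 69.697 °C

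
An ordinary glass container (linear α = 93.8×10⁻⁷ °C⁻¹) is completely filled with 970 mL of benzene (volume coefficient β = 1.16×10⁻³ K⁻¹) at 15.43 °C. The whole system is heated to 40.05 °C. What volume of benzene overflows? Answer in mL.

The container also expands: β_container ≈ 3α = 2.814×10⁻⁵ /K
Net overflow = V₀(β_liq − 3α_cont)ΔT
β − 3α = 1.16×10⁻³ − 2.814×10⁻⁵ = 1.13186×10⁻³ /K; ΔT = 24.62 K
ΔV = 970 × 1.13186×10⁻³ × 24.62 = 27.0 mL

27.0 mL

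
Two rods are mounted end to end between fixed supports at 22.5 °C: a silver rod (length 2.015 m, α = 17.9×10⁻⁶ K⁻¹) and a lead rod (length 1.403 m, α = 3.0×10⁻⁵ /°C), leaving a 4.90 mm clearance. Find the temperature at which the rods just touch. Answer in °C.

Gap closes when ΔL₁ + ΔL₂ = 4.90 mm = 4.90×10⁻³ m
(α₁L₁ + α₂L₂)ΔT = g
α₁L₁ + α₂L₂ = 17.9×10⁻⁶×2.015 + 3.0×10⁻⁵×1.403 = 7.81585×10⁻⁵ m/K
ΔT = 4.90×10⁻³ / 7.81585×10⁻⁵ = 62.693 K
T = 22.5 + 62.693 = 85.193 °C

T = 85.2 °C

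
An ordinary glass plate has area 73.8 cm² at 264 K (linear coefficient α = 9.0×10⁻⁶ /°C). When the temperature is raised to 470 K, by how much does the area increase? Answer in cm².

Area coefficient ≈ 2α; |ΔT| = 206 K
ΔA = 2αA₀ΔT = 2(9.0×10⁻⁶)(73.8)(206) = 0.274 cm²

ΔA = 0.274 cm²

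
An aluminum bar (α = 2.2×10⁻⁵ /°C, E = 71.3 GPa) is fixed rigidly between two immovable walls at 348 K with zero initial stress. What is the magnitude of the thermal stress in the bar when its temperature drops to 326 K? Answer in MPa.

σ = 34.5 MPa

Fully constrained: the free strain ε = αΔT is blocked, so σ = Eε = EαΔT.
|ΔT| = 22 K
σ = 71.3×10⁹ × 2.2×10⁻⁵ × 22 = 3.45×10⁷ Pa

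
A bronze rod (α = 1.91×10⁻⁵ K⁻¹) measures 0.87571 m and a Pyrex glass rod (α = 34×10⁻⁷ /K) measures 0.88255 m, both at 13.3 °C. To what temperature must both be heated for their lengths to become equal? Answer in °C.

L₁(1 + α₁ΔT) = L₂(1 + α₂ΔT) ⇒ ΔT = (L₂ − L₁)/(α₁L₁ − α₂L₂)
L₂ − L₁ = 0.88255 − 0.87571 = 6.84×10⁻³ m
α₁L₁ − α₂L₂ = 1.91×10⁻⁵×0.87571 − 34×10⁻⁷×0.88255 = 1.3725391×10⁻⁵ m/K
ΔT = 6.84×10⁻³ / 1.3725391×10⁻⁵ = 498.346 K
T = 13.3 + 498.346 = 511.646 °C

T = 511.6 °C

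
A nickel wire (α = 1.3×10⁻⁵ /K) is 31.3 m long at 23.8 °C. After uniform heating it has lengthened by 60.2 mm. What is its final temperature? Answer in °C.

ΔL = αL₀ΔT ⇒ ΔT = ΔL / (αL₀)
ΔT = 60.2×10⁻³ m / (1.3×10⁻⁵ × 31.3 m) = 147.95 K
T = 23.8 + 147.95 = 171.75 °C

T = 172 °C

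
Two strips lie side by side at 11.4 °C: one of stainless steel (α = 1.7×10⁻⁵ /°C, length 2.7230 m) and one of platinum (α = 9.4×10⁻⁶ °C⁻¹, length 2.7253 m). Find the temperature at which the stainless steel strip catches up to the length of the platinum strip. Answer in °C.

T = 122.7 °C

L₁(1 + α₁ΔT) = L₂(1 + α₂ΔT) ⇒ ΔT = (L₂ − L₁)/(α₁L₁ − α₂L₂)
L₂ − L₁ = 2.7253 − 2.7230 = 2.30×10⁻³ m
α₁L₁ − α₂L₂ = 1.7×10⁻⁵×2.7230 − 9.4×10⁻⁶×2.7253 = 2.067318×10⁻⁵ m/K
ΔT = 2.30×10⁻³ / 2.067318×10⁻⁵ = 111.255 K
T = 11.4 + 111.255 = 122.655 °C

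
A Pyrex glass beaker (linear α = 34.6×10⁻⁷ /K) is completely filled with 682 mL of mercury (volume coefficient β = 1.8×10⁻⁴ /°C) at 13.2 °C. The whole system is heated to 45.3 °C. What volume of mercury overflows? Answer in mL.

The beaker also expands: β_container ≈ 3α = 1.038×10⁻⁵ /K
Net overflow = V₀(β_liq − 3α_cont)ΔT
β − 3α = 1.80×10⁻⁴ − 1.038×10⁻⁵ = 1.6962×10⁻⁴ /K; ΔT = 32.1 K
ΔV = 682 × 1.6962×10⁻⁴ × 32.1 = 3.71 mL

3.71 mL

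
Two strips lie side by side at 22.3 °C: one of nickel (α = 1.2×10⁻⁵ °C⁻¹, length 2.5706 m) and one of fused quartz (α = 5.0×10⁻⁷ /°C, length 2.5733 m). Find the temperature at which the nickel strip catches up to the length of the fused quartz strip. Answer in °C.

L₁(1 + α₁ΔT) = L₂(1 + α₂ΔT) ⇒ ΔT = (L₂ − L₁)/(α₁L₁ − α₂L₂)
L₂ − L₁ = 2.5733 − 2.5706 = 2.70×10⁻³ m
α₁L₁ − α₂L₂ = 1.2×10⁻⁵×2.5706 − 5.0×10⁻⁷×2.5733 = 2.956055×10⁻⁵ m/K
ΔT = 2.70×10⁻³ / 2.956055×10⁻⁵ = 91.338 K
T = 22.3 + 91.338 = 113.638 °C

T = 113.6 °C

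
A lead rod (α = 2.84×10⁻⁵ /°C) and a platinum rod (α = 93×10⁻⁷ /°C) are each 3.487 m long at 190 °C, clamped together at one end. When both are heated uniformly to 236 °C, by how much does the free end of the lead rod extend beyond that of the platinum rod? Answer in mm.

3.06 mm

ΔT = 46 K
lead: ΔL = 2.84×10⁻⁵ × 3.487 m × 46 = 4.5554×10⁻³ m = 4.5554 mm
platinum: ΔL = 93×10⁻⁷ × 3.487 m × 46 = 1.4917×10⁻³ m = 1.4917 mm
difference = 4.5554 − 1.4917 = 3.0637 mm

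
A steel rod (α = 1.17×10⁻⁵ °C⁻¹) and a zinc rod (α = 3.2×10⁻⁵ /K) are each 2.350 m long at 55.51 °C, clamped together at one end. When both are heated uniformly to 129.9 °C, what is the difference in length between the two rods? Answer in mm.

3.55 mm

ΔT = 74.39 K
steel: ΔL = 1.17×10⁻⁵ × 2.350 m × 74.39 = 2.0454×10⁻³ m = 2.0454 mm
zinc: ΔL = 3.2×10⁻⁵ × 2.350 m × 74.39 = 5.5941×10⁻³ m = 5.5941 mm
difference = 5.5941 − 2.0454 = 3.5487 mm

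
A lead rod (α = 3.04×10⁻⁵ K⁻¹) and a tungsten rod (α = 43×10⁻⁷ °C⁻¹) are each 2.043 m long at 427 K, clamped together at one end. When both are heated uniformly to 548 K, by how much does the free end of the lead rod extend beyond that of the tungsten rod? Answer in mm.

6.45 mm

ΔT = 121 K
lead: ΔL = 3.04×10⁻⁵ × 2.043 m × 121 = 7.5150×10⁻³ m = 7.5150 mm
tungsten: ΔL = 43×10⁻⁷ × 2.043 m × 121 = 1.0630×10⁻³ m = 1.0630 mm
difference = 7.5150 − 1.0630 = 6.452 mm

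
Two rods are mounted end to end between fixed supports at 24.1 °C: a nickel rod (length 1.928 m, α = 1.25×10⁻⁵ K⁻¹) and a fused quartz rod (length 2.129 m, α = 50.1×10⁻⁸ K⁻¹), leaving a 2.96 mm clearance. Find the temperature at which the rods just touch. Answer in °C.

T = 142 °C

α₁L₁ = 2.410×10⁻⁵ m/K, α₂L₂ = 1.066629×10⁻⁶ m/K → total 2.5166629×10⁻⁵ m/K
ΔT = g/(α₁L₁+α₂L₂) = 2.96×10⁻³ / 2.5166629×10⁻⁵ = 117.62 K
T = 24.1 + 117.62 = 141.72 °C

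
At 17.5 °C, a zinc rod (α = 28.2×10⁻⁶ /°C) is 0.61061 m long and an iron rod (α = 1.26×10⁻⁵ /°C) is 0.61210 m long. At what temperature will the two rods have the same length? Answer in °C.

T = 174.2 °C

Equal length when α₁L₁ΔT − α₂L₂ΔT = L₂ − L₁ = 1.49×10⁻³ m
α₁L₁ = 1.7219202×10⁻⁵, α₂L₂ = 7.71246×10⁻⁶ → Δ(αL) = 9.506742×10⁻⁶ m/K
ΔT = 1.49×10⁻³ / 9.506742×10⁻⁶ = 156.731 K, so T = 17.5 + 156.731 = 174.231 °C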